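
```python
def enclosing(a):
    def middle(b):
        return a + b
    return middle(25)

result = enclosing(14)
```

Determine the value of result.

Step 1: enclosing(14) passes a = 14.
Step 2: middle(25) has b = 25, reads a = 14 from enclosing.
Step 3: result = 14 + 25 = 39

The answer is 39.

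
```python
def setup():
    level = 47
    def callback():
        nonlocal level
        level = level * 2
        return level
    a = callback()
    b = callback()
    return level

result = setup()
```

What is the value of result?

Step 1: level starts at 47.
Step 2: First callback(): level = 47 * 2 = 94.
Step 3: Second callback(): level = 94 * 2 = 188.
Step 4: result = 188

The answer is 188.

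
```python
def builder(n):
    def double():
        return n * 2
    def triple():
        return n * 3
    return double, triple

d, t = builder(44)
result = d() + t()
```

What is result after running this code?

Step 1: Both closures capture the same n = 44.
Step 2: d() = 44 * 2 = 88, t() = 44 * 3 = 132.
Step 3: result = 88 + 132 = 220

The answer is 220.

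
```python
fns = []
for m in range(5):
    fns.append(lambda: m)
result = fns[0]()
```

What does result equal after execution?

Step 1: The loop creates 5 lambdas, all referencing the same variable m.
Step 2: After the loop, m = 4 (final value).
Step 3: fns[0]() looks up m at call time and finds 4. This is the late binding gotcha. result = 4

The answer is 4.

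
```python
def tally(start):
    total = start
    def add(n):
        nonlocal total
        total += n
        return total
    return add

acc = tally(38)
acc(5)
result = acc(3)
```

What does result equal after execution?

Step 1: tally(38) creates closure with total = 38.
Step 2: First acc(5): total = 38 + 5 = 43.
Step 3: Second acc(3): total = 43 + 3 = 46. result = 46

The answer is 46.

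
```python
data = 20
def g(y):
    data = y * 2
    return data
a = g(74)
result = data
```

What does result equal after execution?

Step 1: Global data = 20.
Step 2: g(74) creates local data = 74 * 2 = 148.
Step 3: Global data unchanged because no global keyword. result = 20

The answer is 20.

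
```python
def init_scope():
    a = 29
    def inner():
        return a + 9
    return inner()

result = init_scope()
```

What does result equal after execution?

Step 1: init_scope() defines a = 29.
Step 2: inner() reads a = 29 from enclosing scope, returns 29 + 9 = 38.
Step 3: result = 38

The answer is 38.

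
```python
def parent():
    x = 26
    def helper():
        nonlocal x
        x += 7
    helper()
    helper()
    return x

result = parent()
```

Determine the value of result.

Step 1: x starts at 26.
Step 2: helper() is called 2 times, each adding 7.
Step 3: x = 26 + 7 * 2 = 40

The answer is 40.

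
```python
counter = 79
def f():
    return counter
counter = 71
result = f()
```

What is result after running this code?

Step 1: counter is first set to 79, then reassigned to 71.
Step 2: f() is called after the reassignment, so it looks up the current global counter = 71.
Step 3: result = 71

The answer is 71.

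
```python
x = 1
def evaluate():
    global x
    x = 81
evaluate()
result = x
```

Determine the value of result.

Step 1: x = 1 globally.
Step 2: evaluate() declares global x and sets it to 81.
Step 3: After evaluate(), global x = 81. result = 81

The answer is 81.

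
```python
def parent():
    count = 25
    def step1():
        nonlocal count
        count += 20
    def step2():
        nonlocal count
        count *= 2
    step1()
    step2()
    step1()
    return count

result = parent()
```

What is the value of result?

Step 1: count = 25.
Step 2: step1(): count = 25 + 20 = 45.
Step 3: step2(): count = 45 * 2 = 90.
Step 4: step1(): count = 90 + 20 = 110. result = 110

The answer is 110.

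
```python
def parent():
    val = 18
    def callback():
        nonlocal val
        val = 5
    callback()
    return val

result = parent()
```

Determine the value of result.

Step 1: parent() sets val = 18.
Step 2: callback() uses nonlocal to reassign val = 5.
Step 3: result = 5

The answer is 5.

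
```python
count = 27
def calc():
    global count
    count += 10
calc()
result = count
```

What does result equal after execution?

Step 1: count = 27 globally.
Step 2: calc() modifies global count: count += 10 = 37.
Step 3: result = 37

The answer is 37.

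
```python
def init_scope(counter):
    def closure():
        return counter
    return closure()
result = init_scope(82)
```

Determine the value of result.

Step 1: init_scope(82) binds parameter counter = 82.
Step 2: closure() looks up counter in enclosing scope and finds the parameter counter = 82.
Step 3: result = 82

The answer is 82.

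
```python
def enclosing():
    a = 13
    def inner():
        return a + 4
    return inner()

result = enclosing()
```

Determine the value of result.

Step 1: enclosing() defines a = 13.
Step 2: inner() reads a = 13 from enclosing scope, returns 13 + 4 = 17.
Step 3: result = 17

The answer is 17.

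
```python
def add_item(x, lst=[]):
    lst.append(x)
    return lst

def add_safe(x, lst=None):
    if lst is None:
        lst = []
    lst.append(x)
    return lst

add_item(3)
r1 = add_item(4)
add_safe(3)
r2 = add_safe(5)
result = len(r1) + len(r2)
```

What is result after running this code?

Step 1: add_item shares mutable default: after 2 calls, lst = [3, 4], len = 2.
Step 2: add_safe creates fresh list each time: r2 = [5], len = 1.
Step 3: result = 2 + 1 = 3

The answer is 3.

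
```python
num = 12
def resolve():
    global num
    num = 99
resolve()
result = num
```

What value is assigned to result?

Step 1: num = 12 globally.
Step 2: resolve() declares global num and sets it to 99.
Step 3: After resolve(), global num = 99. result = 99

The answer is 99.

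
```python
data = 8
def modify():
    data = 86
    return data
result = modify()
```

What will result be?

Step 1: Global data = 8.
Step 2: modify() creates local data = 86, shadowing the global.
Step 3: Returns local data = 86. result = 86

The answer is 86.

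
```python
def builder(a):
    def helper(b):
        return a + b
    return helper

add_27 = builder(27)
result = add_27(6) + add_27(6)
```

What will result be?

Step 1: add_27 captures a = 27.
Step 2: add_27(6) = 27 + 6 = 33, called twice.
Step 3: result = 33 + 33 = 66

The answer is 66.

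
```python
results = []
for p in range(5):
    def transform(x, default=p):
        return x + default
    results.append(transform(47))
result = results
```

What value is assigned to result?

Step 1: Default argument default=p is evaluated at function definition time.
Step 2: Each iteration creates transform with default = current p value.
Step 3: transform(47) returns 47 + default. results = [47, 48, 49, 50, 51]

The answer is [47, 48, 49, 50, 51].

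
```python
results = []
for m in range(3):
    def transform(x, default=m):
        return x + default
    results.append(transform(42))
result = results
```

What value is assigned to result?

Step 1: Default argument default=m is evaluated at function definition time.
Step 2: Each iteration creates transform with default = current m value.
Step 3: transform(42) returns 42 + default. results = [42, 43, 44]

The answer is [42, 43, 44].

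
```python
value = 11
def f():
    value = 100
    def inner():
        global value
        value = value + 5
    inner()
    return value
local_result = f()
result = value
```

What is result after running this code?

Step 1: Global value = 11. f() creates local value = 100.
Step 2: inner() declares global value and adds 5: global value = 11 + 5 = 16.
Step 3: f() returns its local value = 100 (unaffected by inner).
Step 4: result = global value = 16

The answer is 16.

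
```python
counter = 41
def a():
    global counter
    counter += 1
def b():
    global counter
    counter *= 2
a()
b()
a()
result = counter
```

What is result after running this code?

Step 1: counter = 41.
Step 2: a(): counter = 41 + 1 = 42.
Step 3: b(): counter = 42 * 2 = 84.
Step 4: a(): counter = 84 + 1 = 85

The answer is 85.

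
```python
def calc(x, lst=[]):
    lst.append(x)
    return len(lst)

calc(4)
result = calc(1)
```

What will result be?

Step 1: Mutable default list persists between calls.
Step 2: First call: lst = [4], len = 1. Second call: lst = [4, 1], len = 2.
Step 3: result = 2

The answer is 2.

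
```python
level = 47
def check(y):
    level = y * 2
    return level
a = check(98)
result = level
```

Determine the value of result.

Step 1: Global level = 47.
Step 2: check(98) creates local level = 98 * 2 = 196.
Step 3: Global level unchanged because no global keyword. result = 47

The answer is 47.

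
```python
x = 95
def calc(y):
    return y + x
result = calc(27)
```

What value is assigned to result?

Step 1: x = 95 is defined globally.
Step 2: calc(27) uses parameter y = 27 and looks up x from global scope = 95.
Step 3: result = 27 + 95 = 122

The answer is 122.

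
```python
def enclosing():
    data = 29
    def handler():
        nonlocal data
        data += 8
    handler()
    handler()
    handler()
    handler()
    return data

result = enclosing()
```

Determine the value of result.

Step 1: data starts at 29.
Step 2: handler() is called 4 times, each adding 8.
Step 3: data = 29 + 8 * 4 = 61

The answer is 61.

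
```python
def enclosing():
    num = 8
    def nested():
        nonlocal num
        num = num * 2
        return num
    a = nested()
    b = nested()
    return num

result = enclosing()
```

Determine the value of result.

Step 1: num starts at 8.
Step 2: First nested(): num = 8 * 2 = 16.
Step 3: Second nested(): num = 16 * 2 = 32.
Step 4: result = 32

The answer is 32.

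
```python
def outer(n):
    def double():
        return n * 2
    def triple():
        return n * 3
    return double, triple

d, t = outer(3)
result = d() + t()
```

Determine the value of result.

Step 1: Both closures capture the same n = 3.
Step 2: d() = 3 * 2 = 6, t() = 3 * 3 = 9.
Step 3: result = 6 + 9 = 15

The answer is 15.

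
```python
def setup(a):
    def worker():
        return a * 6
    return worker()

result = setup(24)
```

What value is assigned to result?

Step 1: setup(24) binds parameter a = 24.
Step 2: worker() accesses a = 24 from enclosing scope.
Step 3: result = 24 * 6 = 144

The answer is 144.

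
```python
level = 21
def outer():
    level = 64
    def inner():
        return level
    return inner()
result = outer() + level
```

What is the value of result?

Step 1: Global level = 21. outer() shadows with level = 64.
Step 2: inner() returns enclosing level = 64. outer() = 64.
Step 3: result = 64 + global level (21) = 85

The answer is 85.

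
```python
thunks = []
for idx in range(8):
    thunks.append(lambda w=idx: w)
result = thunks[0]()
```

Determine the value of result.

Step 1: Default argument w=idx captures idx's value at each iteration.
Step 2: thunks[0] captured w = 0 when idx was 0.
Step 3: result = 0

The answer is 0.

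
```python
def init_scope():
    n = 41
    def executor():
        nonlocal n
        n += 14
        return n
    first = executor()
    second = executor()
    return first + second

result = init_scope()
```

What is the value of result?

Step 1: n starts at 41.
Step 2: First call: n = 41 + 14 = 55, returns 55.
Step 3: Second call: n = 55 + 14 = 69, returns 69.
Step 4: result = 55 + 69 = 124

The answer is 124.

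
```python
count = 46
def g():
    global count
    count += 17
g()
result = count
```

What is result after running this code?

Step 1: count = 46 globally.
Step 2: g() modifies global count: count += 17 = 63.
Step 3: result = 63

The answer is 63.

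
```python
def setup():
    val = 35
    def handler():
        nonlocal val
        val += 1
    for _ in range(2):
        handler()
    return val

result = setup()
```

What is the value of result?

Step 1: val = 35.
Step 2: handler() is called 2 times in a loop, each adding 1 via nonlocal.
Step 3: val = 35 + 1 * 2 = 37

The answer is 37.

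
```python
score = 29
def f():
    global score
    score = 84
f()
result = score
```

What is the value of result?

Step 1: score = 29 globally.
Step 2: f() declares global score and sets it to 84.
Step 3: After f(), global score = 84. result = 84

The answer is 84.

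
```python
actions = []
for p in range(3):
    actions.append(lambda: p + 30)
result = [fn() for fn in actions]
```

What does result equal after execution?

Step 1: All lambdas capture p by reference. After the loop, p = 2.
Step 2: Each call returns 2 + 30 = 32.
Step 3: result = [32, 32, 32]

The answer is [32, 32, 32].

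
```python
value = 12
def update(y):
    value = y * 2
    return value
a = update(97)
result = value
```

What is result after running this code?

Step 1: Global value = 12.
Step 2: update(97) creates local value = 97 * 2 = 194.
Step 3: Global value unchanged because no global keyword. result = 12

The answer is 12.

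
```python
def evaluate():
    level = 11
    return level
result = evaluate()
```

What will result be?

Step 1: evaluate() defines level = 11 in its local scope.
Step 2: return level finds the local variable level = 11.
Step 3: result = 11

The answer is 11.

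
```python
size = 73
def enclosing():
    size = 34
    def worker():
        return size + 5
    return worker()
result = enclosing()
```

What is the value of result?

Step 1: enclosing() shadows global size with size = 34.
Step 2: worker() finds size = 34 in enclosing scope, computes 34 + 5 = 39.
Step 3: result = 39

The answer is 39.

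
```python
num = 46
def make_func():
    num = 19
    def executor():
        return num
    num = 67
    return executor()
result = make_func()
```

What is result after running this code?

Step 1: make_func() sets num = 19, then later num = 67.
Step 2: executor() is called after num is reassigned to 67. Closures capture variables by reference, not by value.
Step 3: result = 67

The answer is 67.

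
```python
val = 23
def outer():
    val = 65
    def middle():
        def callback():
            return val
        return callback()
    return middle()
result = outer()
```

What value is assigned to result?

Step 1: outer() defines val = 65. middle() and callback() have no local val.
Step 2: callback() checks local (none), enclosing middle() (none), enclosing outer() and finds val = 65.
Step 3: result = 65

The answer is 65.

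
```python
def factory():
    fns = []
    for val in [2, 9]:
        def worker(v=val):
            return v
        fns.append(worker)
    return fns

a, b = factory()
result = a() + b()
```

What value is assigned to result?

Step 1: Default argument v=val captures val at each iteration.
Step 2: a() returns 2 (captured at first iteration), b() returns 9 (captured at second).
Step 3: result = 2 + 9 = 11

The answer is 11.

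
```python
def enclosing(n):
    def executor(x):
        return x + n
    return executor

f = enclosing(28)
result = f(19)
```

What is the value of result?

Step 1: enclosing(28) creates a closure that captures n = 28.
Step 2: f(19) calls the closure with x = 19, returning 19 + 28 = 47.
Step 3: result = 47

The answer is 47.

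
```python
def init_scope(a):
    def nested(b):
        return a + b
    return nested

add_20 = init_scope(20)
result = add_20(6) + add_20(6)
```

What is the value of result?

Step 1: add_20 captures a = 20.
Step 2: add_20(6) = 20 + 6 = 26, called twice.
Step 3: result = 26 + 26 = 52

The answer is 52.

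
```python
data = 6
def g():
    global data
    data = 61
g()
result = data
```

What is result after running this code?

Step 1: data = 6 globally.
Step 2: g() declares global data and sets it to 61.
Step 3: After g(), global data = 61. result = 61

The answer is 61.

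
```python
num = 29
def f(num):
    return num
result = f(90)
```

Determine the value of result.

Step 1: Global num = 29.
Step 2: f(90) takes parameter num = 90, which shadows the global.
Step 3: result = 90

The answer is 90.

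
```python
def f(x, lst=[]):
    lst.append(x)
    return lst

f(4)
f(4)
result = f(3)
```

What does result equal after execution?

Step 1: Mutable default argument gotcha! The list [] is created once.
Step 2: Each call appends to the SAME list: [4], [4, 4], [4, 4, 3].
Step 3: result = [4, 4, 3]

The answer is [4, 4, 3].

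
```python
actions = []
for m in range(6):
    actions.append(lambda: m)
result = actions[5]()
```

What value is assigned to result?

Step 1: The loop creates 6 lambdas, all referencing the same variable m.
Step 2: After the loop, m = 5 (final value).
Step 3: actions[5]() looks up m at call time and finds 5. This is the late binding gotcha. result = 5

The answer is 5.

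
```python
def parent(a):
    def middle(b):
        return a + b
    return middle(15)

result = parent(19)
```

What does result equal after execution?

Step 1: parent(19) passes a = 19.
Step 2: middle(15) has b = 15, reads a = 19 from enclosing.
Step 3: result = 19 + 15 = 34

The answer is 34.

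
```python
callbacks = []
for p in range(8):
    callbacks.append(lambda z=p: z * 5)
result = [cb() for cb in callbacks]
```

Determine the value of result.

Step 1: Default arg z=p captures p at each iteration.
Step 2: callbacks[k] has z defaulting to k, returns k * 5.
Step 3: result = [0, 5, 10, 15, 20, 25, 30, 35]

The answer is [0, 5, 10, 15, 20, 25, 30, 35].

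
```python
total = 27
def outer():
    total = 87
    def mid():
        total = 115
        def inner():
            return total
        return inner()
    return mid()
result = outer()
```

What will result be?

Step 1: Three levels of shadowing: global 27, outer 87, mid 115.
Step 2: inner() finds total = 115 in enclosing mid() scope.
Step 3: result = 115

The answer is 115.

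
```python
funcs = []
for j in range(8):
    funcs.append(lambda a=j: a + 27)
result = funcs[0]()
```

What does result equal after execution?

Step 1: Default argument a=j captures j's value at definition time.
Step 2: funcs[0] was defined when j = 0, so a defaults to 0.
Step 3: result = 0 + 27 = 27 (default arg fixes the late binding issue)

The answer is 27.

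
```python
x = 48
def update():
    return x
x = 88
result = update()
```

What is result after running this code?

Step 1: x is first set to 48, then reassigned to 88.
Step 2: update() is called after the reassignment, so it looks up the current global x = 88.
Step 3: result = 88

The answer is 88.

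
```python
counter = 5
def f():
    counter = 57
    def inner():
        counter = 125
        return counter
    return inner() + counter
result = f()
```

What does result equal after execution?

Step 1: f() has local counter = 57. inner() has local counter = 125.
Step 2: inner() returns its local counter = 125.
Step 3: f() returns 125 + its own counter (57) = 182

The answer is 182.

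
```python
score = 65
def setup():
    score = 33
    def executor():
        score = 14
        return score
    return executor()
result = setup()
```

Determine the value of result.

Step 1: Three scopes define score: global (65), setup (33), executor (14).
Step 2: executor() has its own local score = 14, which shadows both enclosing and global.
Step 3: result = 14 (local wins in LEGB)

The answer is 14.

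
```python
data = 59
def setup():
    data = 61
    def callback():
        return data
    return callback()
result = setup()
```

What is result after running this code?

Step 1: data = 59 globally, but setup() defines data = 61 locally.
Step 2: callback() looks up data. Not in local scope, so checks enclosing scope (setup) and finds data = 61.
Step 3: result = 61

The answer is 61.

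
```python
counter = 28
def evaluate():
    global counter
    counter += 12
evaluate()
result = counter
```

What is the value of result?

Step 1: counter = 28 globally.
Step 2: evaluate() modifies global counter: counter += 12 = 40.
Step 3: result = 40

The answer is 40.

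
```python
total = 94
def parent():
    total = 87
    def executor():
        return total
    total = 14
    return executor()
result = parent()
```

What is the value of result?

Step 1: parent() sets total = 87, then later total = 14.
Step 2: executor() is called after total is reassigned to 14. Closures capture variables by reference, not by value.
Step 3: result = 14

The answer is 14.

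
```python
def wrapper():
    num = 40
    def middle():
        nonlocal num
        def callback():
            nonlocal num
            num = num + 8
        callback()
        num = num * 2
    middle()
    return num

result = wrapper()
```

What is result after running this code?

Step 1: num = 40.
Step 2: callback() adds 8: num = 40 + 8 = 48.
Step 3: middle() doubles: num = 48 * 2 = 96.
Step 4: result = 96

The answer is 96.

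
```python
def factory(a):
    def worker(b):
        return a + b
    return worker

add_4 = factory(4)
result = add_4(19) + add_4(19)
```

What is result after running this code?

Step 1: add_4 captures a = 4.
Step 2: add_4(19) = 4 + 19 = 23, called twice.
Step 3: result = 23 + 23 = 46

The answer is 46.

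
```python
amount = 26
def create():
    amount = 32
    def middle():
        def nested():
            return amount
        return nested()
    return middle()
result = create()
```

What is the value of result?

Step 1: create() defines amount = 32. middle() and nested() have no local amount.
Step 2: nested() checks local (none), enclosing middle() (none), enclosing create() and finds amount = 32.
Step 3: result = 32

The answer is 32.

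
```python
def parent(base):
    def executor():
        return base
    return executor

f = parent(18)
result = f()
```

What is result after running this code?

Step 1: parent(18) creates closure capturing base = 18.
Step 2: f() returns the captured base = 18.
Step 3: result = 18

The answer is 18.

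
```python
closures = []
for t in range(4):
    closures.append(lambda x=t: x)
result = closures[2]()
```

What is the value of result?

Step 1: Default argument x=t captures t's value at each iteration.
Step 2: closures[2] captured x = 2 when t was 2.
Step 3: result = 2

The answer is 2.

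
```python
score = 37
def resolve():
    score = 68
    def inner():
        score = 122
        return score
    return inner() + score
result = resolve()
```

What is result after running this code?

Step 1: resolve() has local score = 68. inner() has local score = 122.
Step 2: inner() returns its local score = 122.
Step 3: resolve() returns 122 + its own score (68) = 190

The answer is 190.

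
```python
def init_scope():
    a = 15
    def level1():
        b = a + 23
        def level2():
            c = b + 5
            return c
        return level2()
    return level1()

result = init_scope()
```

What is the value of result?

Step 1: a = 15. b = a + 23 = 38.
Step 2: c = b + 5 = 38 + 5 = 43.
Step 3: result = 43

The answer is 43.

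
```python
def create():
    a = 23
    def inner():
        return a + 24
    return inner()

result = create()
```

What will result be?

Step 1: create() defines a = 23.
Step 2: inner() reads a = 23 from enclosing scope, returns 23 + 24 = 47.
Step 3: result = 47

The answer is 47.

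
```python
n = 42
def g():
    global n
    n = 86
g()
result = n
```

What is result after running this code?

Step 1: n = 42 globally.
Step 2: g() declares global n and sets it to 86.
Step 3: After g(), global n = 86. result = 86

The answer is 86.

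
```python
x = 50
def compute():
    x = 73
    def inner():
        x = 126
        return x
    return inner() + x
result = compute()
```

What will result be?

Step 1: compute() has local x = 73. inner() has local x = 126.
Step 2: inner() returns its local x = 126.
Step 3: compute() returns 126 + its own x (73) = 199

The answer is 199.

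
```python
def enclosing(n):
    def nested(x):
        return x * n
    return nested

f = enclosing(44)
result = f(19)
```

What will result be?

Step 1: enclosing(44) creates a closure capturing n = 44.
Step 2: f(19) computes 19 * 44 = 836.
Step 3: result = 836

The answer is 836.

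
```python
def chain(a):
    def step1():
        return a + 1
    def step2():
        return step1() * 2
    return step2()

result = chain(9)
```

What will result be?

Step 1: chain(9) captures a = 9.
Step 2: step2() calls step1() which returns 9 + 1 = 10.
Step 3: step2() returns 10 * 2 = 20

The answer is 20.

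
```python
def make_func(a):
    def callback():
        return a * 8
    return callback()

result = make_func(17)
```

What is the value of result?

Step 1: make_func(17) binds parameter a = 17.
Step 2: callback() accesses a = 17 from enclosing scope.
Step 3: result = 17 * 8 = 136

The answer is 136.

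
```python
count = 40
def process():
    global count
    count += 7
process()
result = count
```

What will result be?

Step 1: count = 40 globally.
Step 2: process() modifies global count: count += 7 = 47.
Step 3: result = 47

The answer is 47.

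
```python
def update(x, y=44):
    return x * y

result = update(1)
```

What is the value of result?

Step 1: update(1) uses default y = 44.
Step 2: Returns 1 * 44 = 44.
Step 3: result = 44

The answer is 44.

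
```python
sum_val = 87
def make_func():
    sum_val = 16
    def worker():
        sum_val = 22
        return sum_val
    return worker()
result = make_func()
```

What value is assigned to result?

Step 1: Three scopes define sum_val: global (87), make_func (16), worker (22).
Step 2: worker() has its own local sum_val = 22, which shadows both enclosing and global.
Step 3: result = 22 (local wins in LEGB)

The answer is 22.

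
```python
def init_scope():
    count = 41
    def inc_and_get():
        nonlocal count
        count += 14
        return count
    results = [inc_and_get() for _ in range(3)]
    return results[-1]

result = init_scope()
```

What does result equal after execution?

Step 1: count = 41.
Step 2: Three calls to inc_and_get(), each adding 14.
Step 3: Last value = 41 + 14 * 3 = 83

The answer is 83.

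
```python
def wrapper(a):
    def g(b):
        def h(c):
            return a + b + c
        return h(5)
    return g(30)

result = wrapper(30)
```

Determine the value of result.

Step 1: a = 30, b = 30, c = 5 across three nested scopes.
Step 2: h() accesses all three via LEGB rule.
Step 3: result = 30 + 30 + 5 = 65

The answer is 65.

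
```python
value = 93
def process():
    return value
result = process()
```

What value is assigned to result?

Step 1: value = 93 is defined in the global scope.
Step 2: process() looks up value. No local value exists, so Python checks the global scope via LEGB rule and finds value = 93.
Step 3: result = 93

The answer is 93.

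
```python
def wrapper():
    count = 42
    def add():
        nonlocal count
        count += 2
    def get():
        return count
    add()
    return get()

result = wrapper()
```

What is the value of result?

Step 1: count = 42. add() modifies it via nonlocal, get() reads it.
Step 2: add() makes count = 42 + 2 = 44.
Step 3: get() returns 44. result = 44

The answer is 44.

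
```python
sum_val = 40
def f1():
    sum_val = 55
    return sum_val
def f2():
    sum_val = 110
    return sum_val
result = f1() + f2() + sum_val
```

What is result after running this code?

Step 1: Each function shadows global sum_val with its own local.
Step 2: f1() returns 55, f2() returns 110.
Step 3: Global sum_val = 40 is unchanged. result = 55 + 110 + 40 = 205

The answer is 205.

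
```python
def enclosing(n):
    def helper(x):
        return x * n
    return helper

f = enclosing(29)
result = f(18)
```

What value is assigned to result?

Step 1: enclosing(29) creates a closure capturing n = 29.
Step 2: f(18) computes 18 * 29 = 522.
Step 3: result = 522

The answer is 522.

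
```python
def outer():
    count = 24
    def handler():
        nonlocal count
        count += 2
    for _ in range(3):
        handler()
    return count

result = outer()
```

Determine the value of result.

Step 1: count = 24.
Step 2: handler() is called 3 times in a loop, each adding 2 via nonlocal.
Step 3: count = 24 + 2 * 3 = 30

The answer is 30.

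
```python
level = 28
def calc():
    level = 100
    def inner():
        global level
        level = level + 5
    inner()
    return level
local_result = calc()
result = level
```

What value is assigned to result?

Step 1: Global level = 28. calc() creates local level = 100.
Step 2: inner() declares global level and adds 5: global level = 28 + 5 = 33.
Step 3: calc() returns its local level = 100 (unaffected by inner).
Step 4: result = global level = 33

The answer is 33.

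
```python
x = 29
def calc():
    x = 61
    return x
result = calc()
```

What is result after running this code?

Step 1: Global x = 29.
Step 2: calc() creates local x = 61, shadowing the global.
Step 3: Returns local x = 61. result = 61

The answer is 61.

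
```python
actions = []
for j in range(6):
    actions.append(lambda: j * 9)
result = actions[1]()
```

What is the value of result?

Step 1: All lambdas reference the same variable j (late binding).
Step 2: After the loop, j = 5. Every lambda returns j * 9.
Step 3: actions[1]() = 5 * 9 = 45

The answer is 45.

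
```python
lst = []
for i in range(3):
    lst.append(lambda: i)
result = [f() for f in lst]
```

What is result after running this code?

Step 1: All 3 lambdas share the same variable i.
Step 2: After the loop, i = 2.
Step 3: Each call returns 2. result = [2, 2, 2]

The answer is [2, 2, 2].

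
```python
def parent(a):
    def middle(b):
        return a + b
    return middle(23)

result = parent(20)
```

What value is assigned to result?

Step 1: parent(20) passes a = 20.
Step 2: middle(23) has b = 23, reads a = 20 from enclosing.
Step 3: result = 20 + 23 = 43

The answer is 43.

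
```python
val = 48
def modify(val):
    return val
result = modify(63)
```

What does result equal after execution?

Step 1: Global val = 48.
Step 2: modify(63) takes parameter val = 63, which shadows the global.
Step 3: result = 63

The answer is 63.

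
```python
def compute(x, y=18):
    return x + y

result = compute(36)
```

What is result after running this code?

Step 1: compute(36) uses default y = 18.
Step 2: Returns 36 + 18 = 54.
Step 3: result = 54

The answer is 54.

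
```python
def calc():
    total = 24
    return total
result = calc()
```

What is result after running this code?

Step 1: calc() defines total = 24 in its local scope.
Step 2: return total finds the local variable total = 24.
Step 3: result = 24

The answer is 24.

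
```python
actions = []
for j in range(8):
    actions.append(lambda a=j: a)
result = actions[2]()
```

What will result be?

Step 1: Default argument a=j captures j's value at each iteration.
Step 2: actions[2] captured a = 2 when j was 2.
Step 3: result = 2

The answer is 2.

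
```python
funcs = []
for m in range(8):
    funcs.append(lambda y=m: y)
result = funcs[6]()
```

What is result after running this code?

Step 1: Default argument y=m captures m's value at each iteration.
Step 2: funcs[6] captured y = 6 when m was 6.
Step 3: result = 6

The answer is 6.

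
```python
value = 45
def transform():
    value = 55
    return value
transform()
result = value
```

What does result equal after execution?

Step 1: value = 45 globally.
Step 2: transform() creates a LOCAL value = 55 (no global keyword!).
Step 3: The global value is unchanged. result = 45

The answer is 45.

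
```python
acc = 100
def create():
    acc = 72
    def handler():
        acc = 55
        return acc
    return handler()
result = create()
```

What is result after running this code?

Step 1: Three scopes define acc: global (100), create (72), handler (55).
Step 2: handler() has its own local acc = 55, which shadows both enclosing and global.
Step 3: result = 55 (local wins in LEGB)

The answer is 55.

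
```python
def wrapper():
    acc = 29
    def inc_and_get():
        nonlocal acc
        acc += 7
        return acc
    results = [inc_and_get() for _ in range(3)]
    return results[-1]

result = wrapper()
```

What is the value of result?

Step 1: acc = 29.
Step 2: Three calls to inc_and_get(), each adding 7.
Step 3: Last value = 29 + 7 * 3 = 50

The answer is 50.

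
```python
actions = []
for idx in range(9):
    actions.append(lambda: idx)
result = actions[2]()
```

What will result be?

Step 1: The loop creates 9 lambdas, all referencing the same variable idx.
Step 2: After the loop, idx = 8 (final value).
Step 3: actions[2]() looks up idx at call time and finds 8. This is the late binding gotcha. result = 8

The answer is 8.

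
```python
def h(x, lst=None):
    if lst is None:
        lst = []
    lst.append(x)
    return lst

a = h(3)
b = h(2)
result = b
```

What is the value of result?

Step 1: None default with guard creates a NEW list each call.
Step 2: a = [3] (fresh list). b = [2] (another fresh list).
Step 3: result = [2] (this is the fix for mutable default)

The answer is [2].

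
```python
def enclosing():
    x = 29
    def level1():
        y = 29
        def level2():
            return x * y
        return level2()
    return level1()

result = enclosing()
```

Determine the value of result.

Step 1: x = 29 in enclosing. y = 29 in level1.
Step 2: level2() reads x = 29 and y = 29 from enclosing scopes.
Step 3: result = 29 * 29 = 841

The answer is 841.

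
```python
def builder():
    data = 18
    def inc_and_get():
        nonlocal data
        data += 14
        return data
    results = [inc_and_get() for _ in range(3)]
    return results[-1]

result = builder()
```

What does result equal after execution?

Step 1: data = 18.
Step 2: Three calls to inc_and_get(), each adding 14.
Step 3: Last value = 18 + 14 * 3 = 60

The answer is 60.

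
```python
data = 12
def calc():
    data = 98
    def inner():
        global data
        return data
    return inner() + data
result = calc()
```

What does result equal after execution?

Step 1: Global data = 12. calc() shadows with local data = 98.
Step 2: inner() uses global keyword, so inner() returns global data = 12.
Step 3: calc() returns 12 + 98 = 110

The answer is 110.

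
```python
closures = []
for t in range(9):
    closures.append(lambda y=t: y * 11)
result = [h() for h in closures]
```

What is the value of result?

Step 1: Default arg y=t captures t at each iteration.
Step 2: closures[k] has y defaulting to k, returns k * 11.
Step 3: result = [0, 11, 22, 33, 44, 55, 66, 77, 88]

The answer is [0, 11, 22, 33, 44, 55, 66, 77, 88].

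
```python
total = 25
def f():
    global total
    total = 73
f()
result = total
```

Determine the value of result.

Step 1: total = 25 globally.
Step 2: f() declares global total and sets it to 73.
Step 3: After f(), global total = 73. result = 73

The answer is 73.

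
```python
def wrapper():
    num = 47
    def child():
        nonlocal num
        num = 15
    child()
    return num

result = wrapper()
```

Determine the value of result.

Step 1: wrapper() sets num = 47.
Step 2: child() uses nonlocal to reassign num = 15.
Step 3: result = 15

The answer is 15.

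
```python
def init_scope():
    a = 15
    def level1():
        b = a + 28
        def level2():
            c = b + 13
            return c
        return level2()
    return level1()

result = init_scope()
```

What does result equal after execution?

Step 1: a = 15. b = a + 28 = 43.
Step 2: c = b + 13 = 43 + 13 = 56.
Step 3: result = 56

The answer is 56.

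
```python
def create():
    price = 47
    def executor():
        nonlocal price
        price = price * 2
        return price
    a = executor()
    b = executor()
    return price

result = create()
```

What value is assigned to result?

Step 1: price starts at 47.
Step 2: First executor(): price = 47 * 2 = 94.
Step 3: Second executor(): price = 94 * 2 = 188.
Step 4: result = 188

The answer is 188.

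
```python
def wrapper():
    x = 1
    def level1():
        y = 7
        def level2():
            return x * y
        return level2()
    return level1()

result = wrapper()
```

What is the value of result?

Step 1: x = 1 in wrapper. y = 7 in level1.
Step 2: level2() reads x = 1 and y = 7 from enclosing scopes.
Step 3: result = 1 * 7 = 7

The answer is 7.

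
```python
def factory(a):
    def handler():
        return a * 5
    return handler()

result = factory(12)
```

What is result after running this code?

Step 1: factory(12) binds parameter a = 12.
Step 2: handler() accesses a = 12 from enclosing scope.
Step 3: result = 12 * 5 = 60

The answer is 60.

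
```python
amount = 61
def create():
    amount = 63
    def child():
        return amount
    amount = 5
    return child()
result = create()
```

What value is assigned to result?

Step 1: create() sets amount = 63, then later amount = 5.
Step 2: child() is called after amount is reassigned to 5. Closures capture variables by reference, not by value.
Step 3: result = 5

The answer is 5.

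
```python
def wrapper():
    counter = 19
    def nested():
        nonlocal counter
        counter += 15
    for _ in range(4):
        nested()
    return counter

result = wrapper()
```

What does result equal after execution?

Step 1: counter = 19.
Step 2: nested() is called 4 times in a loop, each adding 15 via nonlocal.
Step 3: counter = 19 + 15 * 4 = 79

The answer is 79.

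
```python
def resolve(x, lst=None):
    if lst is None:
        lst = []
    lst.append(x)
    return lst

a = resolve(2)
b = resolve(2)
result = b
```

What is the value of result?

Step 1: None default with guard creates a NEW list each call.
Step 2: a = [2] (fresh list). b = [2] (another fresh list).
Step 3: result = [2] (this is the fix for mutable default)

The answer is [2].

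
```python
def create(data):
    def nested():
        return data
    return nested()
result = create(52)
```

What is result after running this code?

Step 1: create(52) binds parameter data = 52.
Step 2: nested() looks up data in enclosing scope and finds the parameter data = 52.
Step 3: result = 52

The answer is 52.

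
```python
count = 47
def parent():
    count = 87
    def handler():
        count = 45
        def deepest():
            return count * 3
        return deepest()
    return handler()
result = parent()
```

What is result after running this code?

Step 1: deepest() looks up count through LEGB: not local, finds count = 45 in enclosing handler().
Step 2: Returns 45 * 3 = 135.
Step 3: result = 135

The answer is 135.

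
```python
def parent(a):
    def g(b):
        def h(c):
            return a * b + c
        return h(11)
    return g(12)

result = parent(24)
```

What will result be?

Step 1: a = 24, b = 12, c = 11.
Step 2: h() computes a * b + c = 24 * 12 + 11 = 299.
Step 3: result = 299

The answer is 299.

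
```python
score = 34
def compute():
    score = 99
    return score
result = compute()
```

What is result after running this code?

Step 1: Global score = 34.
Step 2: compute() creates local score = 99, shadowing the global.
Step 3: Returns local score = 99. result = 99

The answer is 99.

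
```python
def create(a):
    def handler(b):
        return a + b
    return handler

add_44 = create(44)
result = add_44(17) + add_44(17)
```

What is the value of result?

Step 1: add_44 captures a = 44.
Step 2: add_44(17) = 44 + 17 = 61, called twice.
Step 3: result = 61 + 61 = 122

The answer is 122.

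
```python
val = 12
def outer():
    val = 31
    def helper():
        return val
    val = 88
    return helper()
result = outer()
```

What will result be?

Step 1: outer() sets val = 31, then later val = 88.
Step 2: helper() is called after val is reassigned to 88. Closures capture variables by reference, not by value.
Step 3: result = 88

The answer is 88.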